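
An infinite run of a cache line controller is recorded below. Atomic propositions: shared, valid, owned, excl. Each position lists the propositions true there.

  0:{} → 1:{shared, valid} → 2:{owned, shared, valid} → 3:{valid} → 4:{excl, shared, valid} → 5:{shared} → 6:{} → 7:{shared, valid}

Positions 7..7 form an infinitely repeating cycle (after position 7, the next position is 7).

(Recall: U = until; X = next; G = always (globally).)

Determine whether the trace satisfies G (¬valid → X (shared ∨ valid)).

¬valid → X (shared ∨ valid) must hold at every position from 0 onward. It fails at position 5, so G (¬valid → X (shared ∨ valid)) is false.
Positions where ¬valid holds: 0, 5, 6.
Check X (shared ∨ valid) at each: 0→ok, 5→fails, 6→ok.

Violated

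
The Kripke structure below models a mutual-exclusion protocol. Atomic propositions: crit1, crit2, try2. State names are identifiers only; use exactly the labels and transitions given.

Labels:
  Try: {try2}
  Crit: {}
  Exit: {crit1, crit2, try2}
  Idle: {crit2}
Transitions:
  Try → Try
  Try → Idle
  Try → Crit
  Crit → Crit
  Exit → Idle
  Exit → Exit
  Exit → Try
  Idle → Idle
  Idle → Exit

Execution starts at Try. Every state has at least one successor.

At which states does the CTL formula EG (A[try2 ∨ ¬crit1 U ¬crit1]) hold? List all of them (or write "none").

States satisfying A[try2 ∨ ¬crit1 U ¬crit1]: {Try, Crit, Idle}.
States satisfying EG (A[try2 ∨ ¬crit1 U ¬crit1]): {Try, Crit, Idle}.

{Try, Crit, Idle}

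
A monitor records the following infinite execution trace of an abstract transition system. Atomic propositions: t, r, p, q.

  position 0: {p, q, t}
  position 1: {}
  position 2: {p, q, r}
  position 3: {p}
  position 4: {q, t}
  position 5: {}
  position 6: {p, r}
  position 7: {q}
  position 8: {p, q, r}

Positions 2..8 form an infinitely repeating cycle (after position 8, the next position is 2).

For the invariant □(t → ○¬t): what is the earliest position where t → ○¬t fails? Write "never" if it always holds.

t → ○¬t holds at every position 0..8, and those are all the positions the trace ever visits, so the invariant □(t → ○¬t) is never violated.

never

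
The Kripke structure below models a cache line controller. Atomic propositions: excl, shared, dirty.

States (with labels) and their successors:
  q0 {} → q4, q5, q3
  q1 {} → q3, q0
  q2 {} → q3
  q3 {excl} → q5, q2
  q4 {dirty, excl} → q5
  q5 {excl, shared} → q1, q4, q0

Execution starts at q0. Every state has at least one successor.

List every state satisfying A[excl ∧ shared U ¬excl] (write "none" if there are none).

States satisfying excl ∧ shared: {q5}.
States satisfying ¬excl: {q0, q1, q2}.
States satisfying A[excl ∧ shared U ¬excl]: {q0, q1, q2}.

{q0, q1, q2}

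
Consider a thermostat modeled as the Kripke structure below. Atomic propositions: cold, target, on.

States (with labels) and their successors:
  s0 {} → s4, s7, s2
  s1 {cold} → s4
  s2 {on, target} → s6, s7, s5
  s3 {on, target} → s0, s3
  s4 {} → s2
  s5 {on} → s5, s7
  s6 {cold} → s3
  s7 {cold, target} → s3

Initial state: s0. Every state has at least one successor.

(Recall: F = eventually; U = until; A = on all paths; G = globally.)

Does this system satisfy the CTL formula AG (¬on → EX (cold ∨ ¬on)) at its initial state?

Violated

States satisfying ¬on → EX (cold ∨ ¬on): {s0, s1, s2, s3, s5}.
States satisfying AG (¬on → EX (cold ∨ ¬on)): ∅.
s4 is reachable from s0 and violates ¬on → EX (cold ∨ ¬on), so AG fails at s0.
s0 ∉ Sat(AG (¬on → EX (cold ∨ ¬on))).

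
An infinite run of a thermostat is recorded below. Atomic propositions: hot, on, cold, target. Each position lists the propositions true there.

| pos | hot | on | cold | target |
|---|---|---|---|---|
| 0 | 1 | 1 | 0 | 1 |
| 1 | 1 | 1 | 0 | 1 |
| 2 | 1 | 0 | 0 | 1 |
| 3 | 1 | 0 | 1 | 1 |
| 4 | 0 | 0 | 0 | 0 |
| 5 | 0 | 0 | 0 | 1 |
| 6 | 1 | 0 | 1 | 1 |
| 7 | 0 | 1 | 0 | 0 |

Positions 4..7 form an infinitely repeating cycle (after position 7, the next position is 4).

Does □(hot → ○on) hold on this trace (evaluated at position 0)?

hot → ○on must hold at every position from 0 onward. It fails at position 1, so □(hot → ○on) is false.
Positions where hot holds: 0, 1, 2, 3, 6.
Check ○on at each: 0→ok, 1→fails, 2→fails, 3→fails, 6→ok.

No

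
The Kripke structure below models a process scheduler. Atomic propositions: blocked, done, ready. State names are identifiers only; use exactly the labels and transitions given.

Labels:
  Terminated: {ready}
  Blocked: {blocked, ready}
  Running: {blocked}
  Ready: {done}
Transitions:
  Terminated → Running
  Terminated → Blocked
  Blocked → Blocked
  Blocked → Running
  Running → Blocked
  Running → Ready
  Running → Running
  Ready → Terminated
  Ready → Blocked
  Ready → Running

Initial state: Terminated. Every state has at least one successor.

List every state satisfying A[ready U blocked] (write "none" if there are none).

States satisfying ready: {Terminated, Blocked}.
States satisfying blocked: {Blocked, Running}.
States satisfying A[ready U blocked]: {Terminated, Blocked, Running}.

{Terminated, Blocked, Running}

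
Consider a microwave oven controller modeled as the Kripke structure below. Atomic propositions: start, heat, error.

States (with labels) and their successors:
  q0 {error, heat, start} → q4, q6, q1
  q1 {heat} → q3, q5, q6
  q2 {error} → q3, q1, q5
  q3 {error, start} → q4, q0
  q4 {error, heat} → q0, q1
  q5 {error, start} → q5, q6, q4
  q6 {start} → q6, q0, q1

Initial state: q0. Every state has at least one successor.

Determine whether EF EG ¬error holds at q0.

States satisfying EG ¬error: {q1, q6}.
States satisfying EF EG ¬error: {q0, q1, q2, q3, q4, q5, q6}.
Some path from q0 reaches a state where EG ¬error holds.
q0 ∈ Sat(EF EG ¬error).

Satisfied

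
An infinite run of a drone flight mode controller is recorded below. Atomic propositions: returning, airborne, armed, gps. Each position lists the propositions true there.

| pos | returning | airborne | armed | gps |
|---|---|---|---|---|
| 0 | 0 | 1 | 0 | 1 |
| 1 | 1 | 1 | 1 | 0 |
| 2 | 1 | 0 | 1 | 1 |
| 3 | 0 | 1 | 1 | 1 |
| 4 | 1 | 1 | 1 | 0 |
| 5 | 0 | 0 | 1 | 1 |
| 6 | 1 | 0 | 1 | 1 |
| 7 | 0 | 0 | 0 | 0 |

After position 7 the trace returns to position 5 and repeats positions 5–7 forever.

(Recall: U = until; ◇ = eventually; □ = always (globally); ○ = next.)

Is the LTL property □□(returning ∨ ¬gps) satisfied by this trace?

No

□(returning ∨ ¬gps) must hold at every position from 0 onward. It fails at position 0, so □□(returning ∨ ¬gps) is false.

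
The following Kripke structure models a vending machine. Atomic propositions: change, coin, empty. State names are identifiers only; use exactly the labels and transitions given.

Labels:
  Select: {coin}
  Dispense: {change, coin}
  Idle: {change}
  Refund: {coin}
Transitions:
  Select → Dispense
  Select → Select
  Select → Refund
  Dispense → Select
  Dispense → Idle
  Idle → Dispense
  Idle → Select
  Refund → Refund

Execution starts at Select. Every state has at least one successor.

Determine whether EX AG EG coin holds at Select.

States satisfying AG EG coin: {Refund}.
States satisfying EX AG EG coin: {Select, Refund}.
Select ∈ Sat(EX AG EG coin).

Holds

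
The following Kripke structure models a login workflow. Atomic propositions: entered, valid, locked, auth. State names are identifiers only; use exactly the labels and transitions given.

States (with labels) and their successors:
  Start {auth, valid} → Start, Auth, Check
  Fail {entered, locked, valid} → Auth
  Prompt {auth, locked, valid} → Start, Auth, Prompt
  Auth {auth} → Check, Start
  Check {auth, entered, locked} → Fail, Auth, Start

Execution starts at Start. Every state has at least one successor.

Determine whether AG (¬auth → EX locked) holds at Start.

States satisfying ¬auth → EX locked: {Start, Prompt, Auth, Check}.
States satisfying AG (¬auth → EX locked): ∅.
Fail is reachable from Start and violates ¬auth → EX locked, so AG fails at Start.
Start ∉ Sat(AG (¬auth → EX locked)).

Does not hold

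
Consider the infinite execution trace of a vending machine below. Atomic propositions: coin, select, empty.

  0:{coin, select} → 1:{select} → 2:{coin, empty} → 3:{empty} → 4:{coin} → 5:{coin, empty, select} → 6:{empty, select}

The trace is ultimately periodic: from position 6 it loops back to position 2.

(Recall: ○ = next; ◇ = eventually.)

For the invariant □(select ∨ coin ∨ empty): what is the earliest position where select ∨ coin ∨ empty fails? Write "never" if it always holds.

select ∨ coin ∨ empty holds at every position 0..6, and those are all the positions the trace ever visits, so the invariant □(select ∨ coin ∨ empty) is never violated.

never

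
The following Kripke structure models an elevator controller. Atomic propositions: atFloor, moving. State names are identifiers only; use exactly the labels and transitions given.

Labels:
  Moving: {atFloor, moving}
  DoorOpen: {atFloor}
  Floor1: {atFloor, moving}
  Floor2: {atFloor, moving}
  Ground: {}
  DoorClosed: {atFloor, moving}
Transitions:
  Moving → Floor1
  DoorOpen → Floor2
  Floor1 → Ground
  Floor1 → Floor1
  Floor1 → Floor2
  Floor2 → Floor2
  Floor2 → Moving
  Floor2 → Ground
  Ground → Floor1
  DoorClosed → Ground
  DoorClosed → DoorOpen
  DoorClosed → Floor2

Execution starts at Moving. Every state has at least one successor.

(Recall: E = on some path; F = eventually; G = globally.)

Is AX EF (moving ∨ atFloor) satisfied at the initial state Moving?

Holds

States satisfying EF (moving ∨ atFloor): {Moving, DoorOpen, Floor1, Floor2, Ground, DoorClosed}.
States satisfying AX EF (moving ∨ atFloor): {Moving, DoorOpen, Floor1, Floor2, Ground, DoorClosed}.
Moving ∈ Sat(AX EF (moving ∨ atFloor)).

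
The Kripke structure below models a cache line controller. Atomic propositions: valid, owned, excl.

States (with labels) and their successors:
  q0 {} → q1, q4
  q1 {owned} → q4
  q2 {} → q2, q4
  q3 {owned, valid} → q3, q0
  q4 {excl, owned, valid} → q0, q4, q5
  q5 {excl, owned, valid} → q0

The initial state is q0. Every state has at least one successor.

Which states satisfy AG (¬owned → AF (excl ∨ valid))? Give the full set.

{q0, q1, q3, q4, q5}

States satisfying ¬owned → AF (excl ∨ valid): {q0, q1, q3, q4, q5}.
States satisfying AG (¬owned → AF (excl ∨ valid)): {q0, q1, q3, q4, q5}.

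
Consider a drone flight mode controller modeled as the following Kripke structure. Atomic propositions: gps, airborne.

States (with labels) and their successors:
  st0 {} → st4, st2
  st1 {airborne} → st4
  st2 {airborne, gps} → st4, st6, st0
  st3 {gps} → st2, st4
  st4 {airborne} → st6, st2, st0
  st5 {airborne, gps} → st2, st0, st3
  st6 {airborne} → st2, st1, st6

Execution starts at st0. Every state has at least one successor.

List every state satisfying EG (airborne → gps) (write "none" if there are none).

States satisfying airborne → gps: {st0, st2, st3, st5}.
States satisfying EG (airborne → gps): {st0, st2, st3, st5}.

{st0, st2, st3, st5}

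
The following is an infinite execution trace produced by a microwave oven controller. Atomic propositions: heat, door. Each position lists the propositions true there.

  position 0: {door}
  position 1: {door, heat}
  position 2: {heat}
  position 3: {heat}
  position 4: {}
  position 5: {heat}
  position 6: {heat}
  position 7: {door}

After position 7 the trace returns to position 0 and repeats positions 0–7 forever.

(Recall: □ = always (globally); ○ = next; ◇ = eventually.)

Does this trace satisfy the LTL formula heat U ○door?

Walking from position 0: ○door first holds at position 0, and heat holds at every earlier position along the way, so heat U ○door holds.

Holds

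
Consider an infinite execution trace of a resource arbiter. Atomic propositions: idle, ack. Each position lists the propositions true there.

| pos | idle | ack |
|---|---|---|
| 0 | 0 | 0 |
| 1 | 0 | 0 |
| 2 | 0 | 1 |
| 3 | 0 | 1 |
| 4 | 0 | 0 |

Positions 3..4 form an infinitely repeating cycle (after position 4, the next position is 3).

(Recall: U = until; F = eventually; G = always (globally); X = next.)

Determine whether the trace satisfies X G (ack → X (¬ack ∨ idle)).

The position after 0 is 1; G (ack → X (¬ack ∨ idle)) is false there.

Does not hold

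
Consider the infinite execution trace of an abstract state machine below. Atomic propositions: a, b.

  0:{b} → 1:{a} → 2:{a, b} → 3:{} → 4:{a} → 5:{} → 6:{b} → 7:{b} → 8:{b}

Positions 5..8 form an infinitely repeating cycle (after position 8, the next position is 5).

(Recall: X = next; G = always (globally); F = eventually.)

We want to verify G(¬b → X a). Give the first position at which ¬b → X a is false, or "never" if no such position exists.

Check ¬b → X a at each position in order: 0 ✓, 1 ✓, 2 ✓, 3 ✓.
At position 4 the labels are {a} and the next position 5 has {}, so ¬b → X a is false there. This is the first violation.

4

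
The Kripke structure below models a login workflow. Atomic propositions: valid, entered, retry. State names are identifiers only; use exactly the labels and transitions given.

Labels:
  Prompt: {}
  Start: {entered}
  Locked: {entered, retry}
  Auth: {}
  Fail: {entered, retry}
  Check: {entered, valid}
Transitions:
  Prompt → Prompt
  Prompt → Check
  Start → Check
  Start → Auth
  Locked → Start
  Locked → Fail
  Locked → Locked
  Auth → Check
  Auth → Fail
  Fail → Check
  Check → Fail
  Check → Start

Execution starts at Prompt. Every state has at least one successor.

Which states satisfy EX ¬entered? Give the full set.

{Prompt, Start}

States satisfying ¬entered: {Prompt, Auth}.
States satisfying EX ¬entered: {Prompt, Start}.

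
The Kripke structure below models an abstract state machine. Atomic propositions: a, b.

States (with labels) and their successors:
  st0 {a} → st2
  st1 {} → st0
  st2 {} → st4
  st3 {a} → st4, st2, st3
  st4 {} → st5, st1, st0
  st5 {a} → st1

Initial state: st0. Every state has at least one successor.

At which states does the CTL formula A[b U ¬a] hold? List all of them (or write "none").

{st1, st2, st4}

States satisfying b: ∅.
States satisfying ¬a: {st1, st2, st4}.
States satisfying A[b U ¬a]: {st1, st2, st4}.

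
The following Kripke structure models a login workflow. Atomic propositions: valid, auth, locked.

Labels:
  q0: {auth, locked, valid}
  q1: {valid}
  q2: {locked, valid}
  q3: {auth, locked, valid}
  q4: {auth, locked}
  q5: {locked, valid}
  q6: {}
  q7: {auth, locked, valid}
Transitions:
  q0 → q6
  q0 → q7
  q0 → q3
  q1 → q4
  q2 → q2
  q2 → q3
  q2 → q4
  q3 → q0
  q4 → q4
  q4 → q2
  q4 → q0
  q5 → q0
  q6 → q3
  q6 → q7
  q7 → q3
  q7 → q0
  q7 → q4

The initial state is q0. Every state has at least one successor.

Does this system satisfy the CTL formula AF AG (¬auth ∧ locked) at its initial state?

States satisfying AG (¬auth ∧ locked): ∅.
States satisfying AF AG (¬auth ∧ locked): ∅.
There is a path from q0 along which AG (¬auth ∧ locked) never holds.
q0 ∉ Sat(AF AG (¬auth ∧ locked)).

Violated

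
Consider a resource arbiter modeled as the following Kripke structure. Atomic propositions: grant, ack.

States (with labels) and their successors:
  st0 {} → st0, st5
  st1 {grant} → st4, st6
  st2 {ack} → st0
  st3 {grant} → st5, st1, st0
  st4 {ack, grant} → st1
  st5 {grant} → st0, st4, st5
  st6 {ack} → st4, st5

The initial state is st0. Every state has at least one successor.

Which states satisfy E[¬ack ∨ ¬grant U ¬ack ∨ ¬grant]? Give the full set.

States satisfying ¬ack ∨ ¬grant: {st0, st1, st2, st3, st5, st6}.
States satisfying E[¬ack ∨ ¬grant U ¬ack ∨ ¬grant]: {st0, st1, st2, st3, st5, st6}.

{st0, st1, st2, st3, st5, st6}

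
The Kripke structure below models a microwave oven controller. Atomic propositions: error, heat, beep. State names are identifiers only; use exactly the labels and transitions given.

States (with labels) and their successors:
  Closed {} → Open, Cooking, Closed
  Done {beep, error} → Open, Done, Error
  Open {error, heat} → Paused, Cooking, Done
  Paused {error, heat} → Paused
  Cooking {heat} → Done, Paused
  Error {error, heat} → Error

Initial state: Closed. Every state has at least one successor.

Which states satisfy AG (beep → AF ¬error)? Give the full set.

States satisfying beep → AF ¬error: {Closed, Open, Paused, Cooking, Error}.
States satisfying AG (beep → AF ¬error): {Paused, Error}.

{Paused, Error}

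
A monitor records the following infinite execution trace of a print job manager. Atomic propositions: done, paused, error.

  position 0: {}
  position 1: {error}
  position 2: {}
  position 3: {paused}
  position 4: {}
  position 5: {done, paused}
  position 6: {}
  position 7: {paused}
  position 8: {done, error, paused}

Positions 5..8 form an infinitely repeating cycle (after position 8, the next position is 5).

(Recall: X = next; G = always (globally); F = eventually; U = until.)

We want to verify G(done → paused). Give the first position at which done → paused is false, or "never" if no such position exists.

done → paused holds at every position 0..8, and those are all the positions the trace ever visits, so the invariant G(done → paused) is never violated.

never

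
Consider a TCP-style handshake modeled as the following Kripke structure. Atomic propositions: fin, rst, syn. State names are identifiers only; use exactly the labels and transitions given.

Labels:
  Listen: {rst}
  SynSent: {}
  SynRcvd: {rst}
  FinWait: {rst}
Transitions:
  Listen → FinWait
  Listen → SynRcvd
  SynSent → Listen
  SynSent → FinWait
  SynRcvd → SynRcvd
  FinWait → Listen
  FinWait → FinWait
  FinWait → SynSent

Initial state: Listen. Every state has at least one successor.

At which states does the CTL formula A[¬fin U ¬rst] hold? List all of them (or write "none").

{SynSent}

States satisfying ¬fin: {Listen, SynSent, SynRcvd, FinWait}.
States satisfying ¬rst: {SynSent}.
States satisfying A[¬fin U ¬rst]: {SynSent}.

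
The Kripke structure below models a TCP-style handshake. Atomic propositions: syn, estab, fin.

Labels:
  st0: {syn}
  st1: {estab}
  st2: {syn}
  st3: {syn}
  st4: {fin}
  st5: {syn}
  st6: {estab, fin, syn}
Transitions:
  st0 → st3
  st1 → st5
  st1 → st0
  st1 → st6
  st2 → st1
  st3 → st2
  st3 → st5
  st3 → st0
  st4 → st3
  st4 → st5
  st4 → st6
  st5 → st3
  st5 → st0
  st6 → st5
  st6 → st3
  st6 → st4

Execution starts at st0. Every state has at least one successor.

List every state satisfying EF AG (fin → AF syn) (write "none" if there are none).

States satisfying AG (fin → AF syn): {st0, st1, st2, st3, st4, st5, st6}.
States satisfying EF AG (fin → AF syn): {st0, st1, st2, st3, st4, st5, st6}.

{st0, st1, st2, st3, st4, st5, st6}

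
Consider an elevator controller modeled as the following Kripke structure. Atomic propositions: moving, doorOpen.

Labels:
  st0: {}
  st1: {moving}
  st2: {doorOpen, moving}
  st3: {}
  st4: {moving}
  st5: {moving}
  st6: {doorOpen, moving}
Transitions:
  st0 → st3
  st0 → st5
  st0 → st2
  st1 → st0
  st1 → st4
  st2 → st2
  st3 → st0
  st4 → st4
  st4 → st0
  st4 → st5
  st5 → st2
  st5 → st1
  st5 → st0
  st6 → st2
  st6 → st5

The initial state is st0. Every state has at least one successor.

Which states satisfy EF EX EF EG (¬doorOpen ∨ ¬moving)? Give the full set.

States satisfying EX EF EG (¬doorOpen ∨ ¬moving): {st0, st1, st3, st4, st5, st6}.
States satisfying EF EX EF EG (¬doorOpen ∨ ¬moving): {st0, st1, st3, st4, st5, st6}.

{st0, st1, st3, st4, st5, st6}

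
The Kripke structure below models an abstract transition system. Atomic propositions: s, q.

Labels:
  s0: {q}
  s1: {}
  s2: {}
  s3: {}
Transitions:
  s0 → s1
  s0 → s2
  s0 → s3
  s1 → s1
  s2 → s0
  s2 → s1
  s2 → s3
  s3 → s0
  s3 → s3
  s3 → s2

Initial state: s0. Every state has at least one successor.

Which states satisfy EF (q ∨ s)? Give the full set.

{s0, s2, s3}

States satisfying q ∨ s: {s0}.
States satisfying EF (q ∨ s): {s0, s2, s3}.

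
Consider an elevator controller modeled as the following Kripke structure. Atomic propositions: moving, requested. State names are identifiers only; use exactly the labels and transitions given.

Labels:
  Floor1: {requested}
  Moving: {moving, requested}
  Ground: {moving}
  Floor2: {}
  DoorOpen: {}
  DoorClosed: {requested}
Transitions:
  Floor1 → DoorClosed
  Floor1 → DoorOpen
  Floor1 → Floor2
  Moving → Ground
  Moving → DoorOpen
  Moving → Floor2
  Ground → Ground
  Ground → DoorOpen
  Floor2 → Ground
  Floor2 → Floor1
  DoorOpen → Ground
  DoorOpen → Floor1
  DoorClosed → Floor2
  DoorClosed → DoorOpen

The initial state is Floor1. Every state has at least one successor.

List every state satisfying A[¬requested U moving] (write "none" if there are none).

States satisfying ¬requested: {Ground, Floor2, DoorOpen}.
States satisfying moving: {Moving, Ground}.
States satisfying A[¬requested U moving]: {Moving, Ground}.

{Moving, Ground}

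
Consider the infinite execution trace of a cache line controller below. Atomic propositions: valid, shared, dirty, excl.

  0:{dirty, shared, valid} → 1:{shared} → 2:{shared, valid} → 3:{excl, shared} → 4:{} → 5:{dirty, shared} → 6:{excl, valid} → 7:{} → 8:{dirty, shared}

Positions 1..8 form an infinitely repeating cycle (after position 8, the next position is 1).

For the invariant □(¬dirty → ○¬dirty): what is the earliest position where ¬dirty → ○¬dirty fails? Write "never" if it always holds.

4

Check ¬dirty → ○¬dirty at each position in order: 0 ✓, 1 ✓, 2 ✓, 3 ✓.
At position 4 the labels are {} and the next position 5 has {dirty, shared}, so ¬dirty → ○¬dirty is false there. This is the first violation.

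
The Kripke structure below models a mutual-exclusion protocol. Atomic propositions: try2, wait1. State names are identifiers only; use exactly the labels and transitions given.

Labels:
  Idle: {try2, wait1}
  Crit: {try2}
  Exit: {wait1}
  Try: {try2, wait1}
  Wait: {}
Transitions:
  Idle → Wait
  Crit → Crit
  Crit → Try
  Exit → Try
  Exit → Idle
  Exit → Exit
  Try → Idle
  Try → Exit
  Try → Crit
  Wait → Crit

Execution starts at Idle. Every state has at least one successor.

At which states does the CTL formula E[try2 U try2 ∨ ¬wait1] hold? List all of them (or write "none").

States satisfying try2: {Idle, Crit, Try}.
States satisfying try2 ∨ ¬wait1: {Idle, Crit, Try, Wait}.
States satisfying E[try2 U try2 ∨ ¬wait1]: {Idle, Crit, Try, Wait}.

{Idle, Crit, Try, Wait}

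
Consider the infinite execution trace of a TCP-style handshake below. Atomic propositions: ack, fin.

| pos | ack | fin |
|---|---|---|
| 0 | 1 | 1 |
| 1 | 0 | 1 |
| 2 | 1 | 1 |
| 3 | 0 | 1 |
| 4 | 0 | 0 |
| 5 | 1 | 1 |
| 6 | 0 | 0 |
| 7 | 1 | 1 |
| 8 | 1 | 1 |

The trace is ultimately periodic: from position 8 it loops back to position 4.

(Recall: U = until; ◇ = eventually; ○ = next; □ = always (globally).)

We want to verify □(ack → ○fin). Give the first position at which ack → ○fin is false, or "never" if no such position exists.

5

Check ack → ○fin at each position in order: 0 ✓, 1 ✓, 2 ✓, 3 ✓, 4 ✓.
At position 5 the labels are {ack, fin} and the next position 6 has {}, so ack → ○fin is false there. This is the first violation.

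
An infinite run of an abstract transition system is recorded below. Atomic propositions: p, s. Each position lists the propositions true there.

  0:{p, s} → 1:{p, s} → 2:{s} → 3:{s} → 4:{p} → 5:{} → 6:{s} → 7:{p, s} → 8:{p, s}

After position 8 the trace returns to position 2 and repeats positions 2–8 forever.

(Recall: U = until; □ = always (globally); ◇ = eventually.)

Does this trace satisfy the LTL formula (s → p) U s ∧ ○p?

Holds

Walking from position 0: s first holds at position 0, and s → p holds at every earlier position along the way, so (s → p) U s holds.
The position after 0 is 1; p is true there.
At position 0: (s → p) U s is true; ○p is true; so (s → p) U s ∧ ○p is true.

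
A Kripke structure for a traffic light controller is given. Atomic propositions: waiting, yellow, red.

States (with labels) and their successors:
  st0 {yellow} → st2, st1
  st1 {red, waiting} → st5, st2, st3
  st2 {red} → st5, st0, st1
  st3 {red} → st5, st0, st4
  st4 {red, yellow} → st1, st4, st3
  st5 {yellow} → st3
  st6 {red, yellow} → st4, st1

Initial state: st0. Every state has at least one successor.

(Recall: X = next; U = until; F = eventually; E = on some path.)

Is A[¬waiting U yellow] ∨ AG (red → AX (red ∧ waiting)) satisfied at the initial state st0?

Satisfied

States satisfying ¬waiting: {st0, st2, st3, st4, st5, st6}.
States satisfying yellow: {st0, st4, st5, st6}.
States satisfying A[¬waiting U yellow]: {st0, st3, st4, st5, st6}.
States satisfying red → AX (red ∧ waiting): {st0, st5}.
States satisfying AG (red → AX (red ∧ waiting)): ∅.
States satisfying A[¬waiting U yellow] ∨ AG (red → AX (red ∧ waiting)): {st0, st3, st4, st5, st6}.
st0 ∈ Sat(A[¬waiting U yellow] ∨ AG (red → AX (red ∧ waiting))).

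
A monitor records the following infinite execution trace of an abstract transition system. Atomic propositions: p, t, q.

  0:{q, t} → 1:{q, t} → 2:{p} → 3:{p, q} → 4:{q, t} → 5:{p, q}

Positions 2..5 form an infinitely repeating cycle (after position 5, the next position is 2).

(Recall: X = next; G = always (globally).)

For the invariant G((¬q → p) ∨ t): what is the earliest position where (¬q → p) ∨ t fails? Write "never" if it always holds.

never

(¬q → p) ∨ t holds at every position 0..5, and those are all the positions the trace ever visits, so the invariant G((¬q → p) ∨ t) is never violated.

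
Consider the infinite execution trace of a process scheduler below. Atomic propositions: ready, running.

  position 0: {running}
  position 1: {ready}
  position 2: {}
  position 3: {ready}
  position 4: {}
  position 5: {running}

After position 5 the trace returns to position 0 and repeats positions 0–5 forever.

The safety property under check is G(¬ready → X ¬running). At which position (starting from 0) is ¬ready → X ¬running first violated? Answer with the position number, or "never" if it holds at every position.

Check ¬ready → X ¬running at each position in order: 0 ✓, 1 ✓, 2 ✓, 3 ✓.
At position 4 the labels are {} and the next position 5 has {running}, so ¬ready → X ¬running is false there. This is the first violation.

4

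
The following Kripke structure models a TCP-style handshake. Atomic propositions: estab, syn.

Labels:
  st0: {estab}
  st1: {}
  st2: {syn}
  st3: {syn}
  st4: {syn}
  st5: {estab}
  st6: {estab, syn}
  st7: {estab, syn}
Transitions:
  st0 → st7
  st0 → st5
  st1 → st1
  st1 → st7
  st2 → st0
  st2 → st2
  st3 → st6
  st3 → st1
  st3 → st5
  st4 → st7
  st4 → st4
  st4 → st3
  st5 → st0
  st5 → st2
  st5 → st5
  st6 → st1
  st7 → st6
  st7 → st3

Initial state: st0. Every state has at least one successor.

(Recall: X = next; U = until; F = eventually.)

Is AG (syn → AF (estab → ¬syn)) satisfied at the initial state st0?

States satisfying syn → AF (estab → ¬syn): {st0, st1, st2, st3, st4, st5, st6, st7}.
States satisfying AG (syn → AF (estab → ¬syn)): {st0, st1, st2, st3, st4, st5, st6, st7}.
Every state reachable from st0 satisfies syn → AF (estab → ¬syn).
st0 ∈ Sat(AG (syn → AF (estab → ¬syn))).

Satisfied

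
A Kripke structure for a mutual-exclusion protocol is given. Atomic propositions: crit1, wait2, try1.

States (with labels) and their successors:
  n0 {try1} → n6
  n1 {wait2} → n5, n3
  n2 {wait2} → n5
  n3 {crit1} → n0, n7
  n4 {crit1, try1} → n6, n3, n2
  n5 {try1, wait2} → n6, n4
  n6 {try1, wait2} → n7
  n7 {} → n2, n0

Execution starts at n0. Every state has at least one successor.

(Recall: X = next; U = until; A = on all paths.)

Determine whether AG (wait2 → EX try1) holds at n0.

States satisfying wait2 → EX try1: {n0, n1, n2, n3, n4, n5, n7}.
States satisfying AG (wait2 → EX try1): ∅.
n6 is reachable from n0 and violates wait2 → EX try1, so AG fails at n0.
n0 ∉ Sat(AG (wait2 → EX try1)).

No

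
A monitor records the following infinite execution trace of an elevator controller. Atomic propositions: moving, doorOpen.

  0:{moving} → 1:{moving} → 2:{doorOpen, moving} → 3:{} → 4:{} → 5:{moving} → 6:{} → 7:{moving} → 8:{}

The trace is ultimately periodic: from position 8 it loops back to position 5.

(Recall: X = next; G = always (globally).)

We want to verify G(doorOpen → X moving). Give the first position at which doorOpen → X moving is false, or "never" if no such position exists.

Check doorOpen → X moving at each position in order: 0 ✓, 1 ✓.
At position 2 the labels are {doorOpen, moving} and the next position 3 has {}, so doorOpen → X moving is false there. This is the first violation.

2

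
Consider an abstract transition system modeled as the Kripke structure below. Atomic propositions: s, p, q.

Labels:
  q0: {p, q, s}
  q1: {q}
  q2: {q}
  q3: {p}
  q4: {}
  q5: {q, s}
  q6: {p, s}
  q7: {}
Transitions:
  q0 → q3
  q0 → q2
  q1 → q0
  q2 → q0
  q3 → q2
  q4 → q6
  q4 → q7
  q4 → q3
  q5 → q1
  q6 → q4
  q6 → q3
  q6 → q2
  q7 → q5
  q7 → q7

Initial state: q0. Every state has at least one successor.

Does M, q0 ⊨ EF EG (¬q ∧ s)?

Violated

States satisfying EG (¬q ∧ s): ∅.
States satisfying EF EG (¬q ∧ s): ∅.
No suitable path/successor from q0 witnesses the formula.
q0 ∉ Sat(EF EG (¬q ∧ s)).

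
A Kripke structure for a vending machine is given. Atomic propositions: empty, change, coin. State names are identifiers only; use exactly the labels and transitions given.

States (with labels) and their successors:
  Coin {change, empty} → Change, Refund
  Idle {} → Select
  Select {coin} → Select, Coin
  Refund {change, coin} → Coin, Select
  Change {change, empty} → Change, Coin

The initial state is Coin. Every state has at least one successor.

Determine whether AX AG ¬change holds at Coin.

Violated

States satisfying AG ¬change: ∅.
States satisfying AX AG ¬change: ∅.
Coin ∉ Sat(AX AG ¬change).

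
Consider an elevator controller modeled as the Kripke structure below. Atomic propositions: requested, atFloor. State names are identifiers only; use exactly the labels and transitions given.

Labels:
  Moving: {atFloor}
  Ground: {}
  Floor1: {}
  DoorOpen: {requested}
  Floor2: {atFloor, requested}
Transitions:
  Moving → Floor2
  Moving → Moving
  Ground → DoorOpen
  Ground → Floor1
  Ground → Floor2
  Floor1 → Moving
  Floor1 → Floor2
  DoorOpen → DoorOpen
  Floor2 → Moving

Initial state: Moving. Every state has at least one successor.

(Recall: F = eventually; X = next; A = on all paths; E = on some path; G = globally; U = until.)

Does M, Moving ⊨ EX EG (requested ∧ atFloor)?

Violated

States satisfying EG (requested ∧ atFloor): ∅.
States satisfying EX EG (requested ∧ atFloor): ∅.
No suitable path/successor from Moving witnesses the formula.
Moving ∉ Sat(EX EG (requested ∧ atFloor)).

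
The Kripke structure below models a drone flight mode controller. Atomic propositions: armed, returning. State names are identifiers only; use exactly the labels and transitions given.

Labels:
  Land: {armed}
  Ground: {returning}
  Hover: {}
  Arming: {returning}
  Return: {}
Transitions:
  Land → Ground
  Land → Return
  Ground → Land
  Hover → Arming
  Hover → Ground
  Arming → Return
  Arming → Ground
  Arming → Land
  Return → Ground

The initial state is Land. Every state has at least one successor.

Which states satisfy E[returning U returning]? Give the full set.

{Ground, Arming}

States satisfying returning: {Ground, Arming}.
States satisfying E[returning U returning]: {Ground, Arming}.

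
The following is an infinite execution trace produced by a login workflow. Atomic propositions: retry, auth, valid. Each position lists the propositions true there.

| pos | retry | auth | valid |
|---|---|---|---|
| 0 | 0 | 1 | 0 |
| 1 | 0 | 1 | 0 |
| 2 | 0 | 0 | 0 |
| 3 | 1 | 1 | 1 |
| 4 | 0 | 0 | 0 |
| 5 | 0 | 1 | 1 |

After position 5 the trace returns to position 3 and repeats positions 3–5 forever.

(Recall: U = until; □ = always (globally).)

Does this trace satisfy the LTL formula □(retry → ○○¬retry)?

retry → ○○¬retry holds at every position 0..5, and those are all positions ever visited, so □(retry → ○○¬retry) holds.
Positions where retry holds: 3.
Check ○○¬retry at each: 3→ok.

Yes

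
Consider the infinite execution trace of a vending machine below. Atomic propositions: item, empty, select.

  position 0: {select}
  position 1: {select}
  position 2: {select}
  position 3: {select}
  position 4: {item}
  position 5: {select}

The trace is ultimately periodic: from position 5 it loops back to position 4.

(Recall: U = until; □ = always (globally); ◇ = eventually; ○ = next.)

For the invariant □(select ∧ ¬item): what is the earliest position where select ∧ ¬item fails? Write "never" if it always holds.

Check select ∧ ¬item at each position in order: 0 ✓, 1 ✓, 2 ✓, 3 ✓.
At position 4 the labels are {item}, so select ∧ ¬item is false there. This is the first violation.

4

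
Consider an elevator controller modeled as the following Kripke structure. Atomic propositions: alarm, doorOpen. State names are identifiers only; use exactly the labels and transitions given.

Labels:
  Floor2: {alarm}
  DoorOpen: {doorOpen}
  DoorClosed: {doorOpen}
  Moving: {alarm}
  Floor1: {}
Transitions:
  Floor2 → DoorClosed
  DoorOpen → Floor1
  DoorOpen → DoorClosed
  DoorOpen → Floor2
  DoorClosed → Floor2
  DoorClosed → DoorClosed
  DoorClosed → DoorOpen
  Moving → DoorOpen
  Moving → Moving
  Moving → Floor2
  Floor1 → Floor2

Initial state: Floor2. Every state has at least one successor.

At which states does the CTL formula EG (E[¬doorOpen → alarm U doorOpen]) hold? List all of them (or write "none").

States satisfying E[¬doorOpen → alarm U doorOpen]: {Floor2, DoorOpen, DoorClosed, Moving}.
States satisfying EG (E[¬doorOpen → alarm U doorOpen]): {Floor2, DoorOpen, DoorClosed, Moving}.

{Floor2, DoorOpen, DoorClosed, Moving}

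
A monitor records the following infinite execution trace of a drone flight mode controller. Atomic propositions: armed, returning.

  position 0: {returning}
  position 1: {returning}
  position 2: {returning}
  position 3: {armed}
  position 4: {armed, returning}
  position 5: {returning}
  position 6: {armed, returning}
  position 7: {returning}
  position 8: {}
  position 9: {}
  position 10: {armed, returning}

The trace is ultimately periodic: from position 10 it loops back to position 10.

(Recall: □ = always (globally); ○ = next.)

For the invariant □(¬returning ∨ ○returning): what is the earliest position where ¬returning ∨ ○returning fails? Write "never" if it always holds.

2

Check ¬returning ∨ ○returning at each position in order: 0 ✓, 1 ✓.
At position 2 the labels are {returning} and the next position 3 has {armed}, so ¬returning ∨ ○returning is false there. This is the first violation.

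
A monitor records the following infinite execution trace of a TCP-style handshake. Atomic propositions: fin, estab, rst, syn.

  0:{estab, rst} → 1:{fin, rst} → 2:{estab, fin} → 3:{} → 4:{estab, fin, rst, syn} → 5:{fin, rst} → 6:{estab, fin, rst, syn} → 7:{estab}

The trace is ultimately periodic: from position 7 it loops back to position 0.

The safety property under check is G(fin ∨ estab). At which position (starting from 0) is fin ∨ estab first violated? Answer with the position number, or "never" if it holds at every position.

3

Check fin ∨ estab at each position in order: 0 ✓, 1 ✓, 2 ✓.
At position 3 the labels are {}, so fin ∨ estab is false there. This is the first violation.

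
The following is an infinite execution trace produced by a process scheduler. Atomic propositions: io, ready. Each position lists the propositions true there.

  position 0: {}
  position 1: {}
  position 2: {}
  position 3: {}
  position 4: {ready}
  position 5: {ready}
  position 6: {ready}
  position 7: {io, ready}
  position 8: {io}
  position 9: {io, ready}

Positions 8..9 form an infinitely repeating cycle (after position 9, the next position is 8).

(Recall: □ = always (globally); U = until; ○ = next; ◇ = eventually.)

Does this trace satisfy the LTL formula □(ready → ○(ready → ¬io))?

Does not hold

ready → ○(ready → ¬io) must hold at every position from 0 onward. It fails at position 6, so □(ready → ○(ready → ¬io)) is false.
Positions where ready holds: 4, 5, 6, 7, 9.
Check ○(ready → ¬io) at each: 4→ok, 5→ok, 6→fails, 7→ok, 9→ok.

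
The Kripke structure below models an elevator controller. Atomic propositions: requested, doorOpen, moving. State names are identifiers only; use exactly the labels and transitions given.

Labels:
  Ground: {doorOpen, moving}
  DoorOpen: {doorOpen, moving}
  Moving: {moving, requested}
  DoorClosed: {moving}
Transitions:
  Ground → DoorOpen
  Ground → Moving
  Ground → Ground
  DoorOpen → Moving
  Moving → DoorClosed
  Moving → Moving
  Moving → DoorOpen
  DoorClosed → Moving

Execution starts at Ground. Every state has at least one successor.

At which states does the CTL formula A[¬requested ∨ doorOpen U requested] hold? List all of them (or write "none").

States satisfying ¬requested ∨ doorOpen: {Ground, DoorOpen, DoorClosed}.
States satisfying requested: {Moving}.
States satisfying A[¬requested ∨ doorOpen U requested]: {DoorOpen, Moving, DoorClosed}.

{DoorOpen, Moving, DoorClosed}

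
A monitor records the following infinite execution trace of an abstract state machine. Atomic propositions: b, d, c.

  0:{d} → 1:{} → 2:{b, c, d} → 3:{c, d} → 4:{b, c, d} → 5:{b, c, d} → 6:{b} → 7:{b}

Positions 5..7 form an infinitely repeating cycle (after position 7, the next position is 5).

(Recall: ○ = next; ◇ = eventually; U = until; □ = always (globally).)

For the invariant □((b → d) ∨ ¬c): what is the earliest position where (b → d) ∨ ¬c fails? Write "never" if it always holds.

(b → d) ∨ ¬c holds at every position 0..7, and those are all the positions the trace ever visits, so the invariant □((b → d) ∨ ¬c) is never violated.

never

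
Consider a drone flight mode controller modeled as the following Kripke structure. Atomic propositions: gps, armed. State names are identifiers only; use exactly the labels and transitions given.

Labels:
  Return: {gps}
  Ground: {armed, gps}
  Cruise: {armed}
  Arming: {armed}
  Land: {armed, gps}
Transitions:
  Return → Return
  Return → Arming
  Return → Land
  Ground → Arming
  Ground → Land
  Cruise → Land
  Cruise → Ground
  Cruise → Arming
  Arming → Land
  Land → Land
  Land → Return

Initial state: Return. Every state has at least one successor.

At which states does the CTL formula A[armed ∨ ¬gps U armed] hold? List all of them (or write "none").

{Ground, Cruise, Arming, Land}

States satisfying armed ∨ ¬gps: {Ground, Cruise, Arming, Land}.
States satisfying armed: {Ground, Cruise, Arming, Land}.
States satisfying A[armed ∨ ¬gps U armed]: {Ground, Cruise, Arming, Land}.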